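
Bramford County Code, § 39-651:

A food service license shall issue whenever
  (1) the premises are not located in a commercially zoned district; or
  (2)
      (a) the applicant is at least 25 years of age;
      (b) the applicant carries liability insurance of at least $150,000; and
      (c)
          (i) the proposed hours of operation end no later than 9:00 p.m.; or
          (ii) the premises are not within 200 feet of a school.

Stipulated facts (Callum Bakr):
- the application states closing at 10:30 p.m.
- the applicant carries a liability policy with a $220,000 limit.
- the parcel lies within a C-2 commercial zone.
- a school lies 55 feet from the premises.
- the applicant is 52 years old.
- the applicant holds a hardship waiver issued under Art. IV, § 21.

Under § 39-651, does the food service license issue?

(1) not (commercially zoned) — not met.
(a) age ≥ 25 — holds.
(b) insurance ≥ $150,000 — satisfied.
(i) closes by 9 p.m. — fails.
(ii) ≥200 ft from school — not met.
(c): F OR F → false.
(2): T AND T AND F → false.
Overall: F OR F → false.

No — denied.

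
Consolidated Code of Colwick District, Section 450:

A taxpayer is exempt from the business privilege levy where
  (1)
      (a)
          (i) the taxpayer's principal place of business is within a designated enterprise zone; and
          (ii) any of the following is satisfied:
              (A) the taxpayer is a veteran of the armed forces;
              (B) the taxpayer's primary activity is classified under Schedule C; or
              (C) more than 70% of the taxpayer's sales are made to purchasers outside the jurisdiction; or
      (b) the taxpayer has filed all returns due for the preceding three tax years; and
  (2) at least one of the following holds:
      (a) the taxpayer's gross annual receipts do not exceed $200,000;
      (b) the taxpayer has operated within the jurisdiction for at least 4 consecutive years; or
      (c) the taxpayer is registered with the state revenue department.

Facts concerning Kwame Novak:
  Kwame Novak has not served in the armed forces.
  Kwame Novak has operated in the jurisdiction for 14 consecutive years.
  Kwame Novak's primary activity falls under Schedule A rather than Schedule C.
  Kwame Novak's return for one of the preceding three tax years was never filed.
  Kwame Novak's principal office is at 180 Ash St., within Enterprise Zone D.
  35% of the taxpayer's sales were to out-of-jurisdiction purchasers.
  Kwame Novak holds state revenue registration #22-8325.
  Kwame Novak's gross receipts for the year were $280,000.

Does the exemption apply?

(i) in enterprise zone — satisfied.
(A) veteran — not satisfied.
(B) Schedule C activity — fails.
(C) >70% out-of-jur. sales — fails.
So (ii) is not satisfied (F OR F OR F).
(a): T AND F → false.
(b) returns current — fails.
So (1) is not satisfied (F OR F).
(a) receipts ≤ $200,000 — fails.
(b) ≥ 4 yrs in jurisdiction — holds.
(c) state-registered — met.
So (2) is satisfied (F OR T OR T).
Overall: F AND T → false.

No — not exempt.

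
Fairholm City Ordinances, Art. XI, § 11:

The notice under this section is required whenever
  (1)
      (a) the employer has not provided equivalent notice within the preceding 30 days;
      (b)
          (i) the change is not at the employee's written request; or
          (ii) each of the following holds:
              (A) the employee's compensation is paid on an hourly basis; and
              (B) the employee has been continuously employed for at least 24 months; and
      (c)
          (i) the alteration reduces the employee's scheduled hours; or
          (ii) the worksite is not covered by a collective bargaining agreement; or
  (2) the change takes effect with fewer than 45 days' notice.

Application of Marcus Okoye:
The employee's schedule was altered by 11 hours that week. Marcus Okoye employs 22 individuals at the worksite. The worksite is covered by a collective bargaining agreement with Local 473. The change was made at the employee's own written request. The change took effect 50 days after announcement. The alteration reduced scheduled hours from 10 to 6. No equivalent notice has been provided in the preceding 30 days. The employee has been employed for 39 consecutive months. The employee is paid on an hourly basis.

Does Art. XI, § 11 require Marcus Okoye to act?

(a) no recent notice — holds.
(i) not employee-requested — not met.
(A) hourly-paid — satisfied.
(B) tenure ≥ 24 mo. — met.
(ii) = T AND T = true.
(b) = F OR T = true.
(i) hours reduced — holds.
(ii) no CBA — not met.
(c) = T OR F = true.
(1) = T AND T AND T = true.
(2) < 45 days' notice — not met.
Overall: T OR F → true.

Yes — required.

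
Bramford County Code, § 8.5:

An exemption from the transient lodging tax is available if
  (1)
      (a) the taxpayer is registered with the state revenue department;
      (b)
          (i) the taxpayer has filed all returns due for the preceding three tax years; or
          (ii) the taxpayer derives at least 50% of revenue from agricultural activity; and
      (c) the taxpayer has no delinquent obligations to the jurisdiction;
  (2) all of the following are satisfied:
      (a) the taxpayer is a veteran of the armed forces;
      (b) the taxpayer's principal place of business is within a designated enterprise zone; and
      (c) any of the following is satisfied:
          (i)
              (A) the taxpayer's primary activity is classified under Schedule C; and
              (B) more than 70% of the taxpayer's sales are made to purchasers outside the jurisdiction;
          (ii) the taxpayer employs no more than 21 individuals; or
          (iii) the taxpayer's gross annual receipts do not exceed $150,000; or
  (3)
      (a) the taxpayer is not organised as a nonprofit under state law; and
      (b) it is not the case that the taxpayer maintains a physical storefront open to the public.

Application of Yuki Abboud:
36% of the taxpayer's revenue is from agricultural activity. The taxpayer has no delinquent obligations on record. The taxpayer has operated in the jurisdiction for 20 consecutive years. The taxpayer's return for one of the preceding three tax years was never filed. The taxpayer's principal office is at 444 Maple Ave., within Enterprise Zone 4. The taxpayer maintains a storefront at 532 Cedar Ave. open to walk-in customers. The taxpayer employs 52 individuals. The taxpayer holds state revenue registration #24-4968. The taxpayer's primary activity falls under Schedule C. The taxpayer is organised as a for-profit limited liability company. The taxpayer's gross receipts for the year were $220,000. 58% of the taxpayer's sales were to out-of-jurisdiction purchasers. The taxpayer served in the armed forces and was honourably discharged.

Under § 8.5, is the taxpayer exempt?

No — not exempt.

(a) state-registered — met.
(i) returns current — fails.
(ii) ≥50% agricultural — fails.
(b) = F OR F = false.
(c) no delinquency — satisfied.
So (1) is not satisfied (T AND F AND T).
(a) veteran — holds.
(b) in enterprise zone — holds.
(A) Schedule C activity — satisfied.
(B) >70% out-of-jur. sales — fails.
(i): T AND F → false.
(ii) ≤ 21 employees — fails.
(iii) receipts ≤ $150,000 — not satisfied.
So (c) is not satisfied (F OR F OR F).
(2): T AND T AND F → false.
(a) not (nonprofit) — holds.
(b) not (has storefront) — not satisfied.
(3) = T AND F = false.
Overall: F OR F OR F → false.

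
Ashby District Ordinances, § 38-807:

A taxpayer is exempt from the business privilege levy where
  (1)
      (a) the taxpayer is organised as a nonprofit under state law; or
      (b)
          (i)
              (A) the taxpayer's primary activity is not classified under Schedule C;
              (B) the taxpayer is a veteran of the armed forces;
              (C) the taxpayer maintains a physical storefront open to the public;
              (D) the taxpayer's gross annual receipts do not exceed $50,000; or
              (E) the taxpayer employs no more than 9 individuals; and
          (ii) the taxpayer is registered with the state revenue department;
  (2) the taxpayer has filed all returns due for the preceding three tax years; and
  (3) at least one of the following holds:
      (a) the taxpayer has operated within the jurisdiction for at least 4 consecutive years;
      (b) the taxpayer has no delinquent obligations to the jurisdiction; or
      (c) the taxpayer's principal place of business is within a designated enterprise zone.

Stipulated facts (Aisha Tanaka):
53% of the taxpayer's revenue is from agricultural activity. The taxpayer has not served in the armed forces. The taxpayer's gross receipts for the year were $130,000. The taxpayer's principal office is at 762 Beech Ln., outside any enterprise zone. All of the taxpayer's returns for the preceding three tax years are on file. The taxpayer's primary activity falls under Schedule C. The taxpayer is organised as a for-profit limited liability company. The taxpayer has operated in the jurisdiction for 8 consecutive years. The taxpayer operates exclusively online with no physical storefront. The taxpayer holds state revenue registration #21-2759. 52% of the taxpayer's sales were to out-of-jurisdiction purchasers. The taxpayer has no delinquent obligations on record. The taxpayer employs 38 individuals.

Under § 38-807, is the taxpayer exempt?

No — not exempt.

(a) nonprofit — fails.
(A) not (Schedule C activity) — fails.
(B) veteran — fails.
(C) has storefront — not satisfied.
(D) receipts ≤ $50,000 — fails.
(E) ≤ 9 employees — not met.
(i) = F OR F OR F OR F OR F = false.
(ii) state-registered — holds.
(b): F AND T → false.
So (1) is not satisfied (F OR F).
(2) returns current — met.
(a) ≥ 4 yrs in jurisdiction — holds.
(b) no delinquency — satisfied.
(c) in enterprise zone — not met.
(3): T OR T OR F → true.
Overall: F AND T AND T → false.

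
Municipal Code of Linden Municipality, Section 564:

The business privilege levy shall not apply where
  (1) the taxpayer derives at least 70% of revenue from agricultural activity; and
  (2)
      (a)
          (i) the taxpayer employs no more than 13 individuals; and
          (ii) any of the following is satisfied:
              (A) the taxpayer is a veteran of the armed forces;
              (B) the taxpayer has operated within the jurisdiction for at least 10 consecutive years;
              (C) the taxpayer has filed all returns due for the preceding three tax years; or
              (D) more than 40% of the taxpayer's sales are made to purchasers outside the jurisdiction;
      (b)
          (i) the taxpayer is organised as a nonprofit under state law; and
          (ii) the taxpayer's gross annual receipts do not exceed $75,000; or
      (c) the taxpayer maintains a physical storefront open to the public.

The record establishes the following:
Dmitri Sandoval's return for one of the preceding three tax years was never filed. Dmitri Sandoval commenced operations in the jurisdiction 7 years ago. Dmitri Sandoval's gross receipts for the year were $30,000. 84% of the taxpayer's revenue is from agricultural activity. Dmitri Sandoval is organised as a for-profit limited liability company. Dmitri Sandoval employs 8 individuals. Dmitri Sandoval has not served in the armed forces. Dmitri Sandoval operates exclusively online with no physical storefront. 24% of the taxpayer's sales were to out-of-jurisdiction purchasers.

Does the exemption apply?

(1) ≥70% agricultural — satisfied.
(i) ≤ 13 employees — met.
(A) veteran — fails.
(B) ≥ 10 yrs in jurisdiction — not satisfied.
(C) returns current — fails.
(D) >40% out-of-jur. sales — not met.
(ii): F OR F OR F OR F → false.
(a): T AND F → false.
(i) nonprofit — not satisfied.
(ii) receipts ≤ $75,000 — holds.
So (b) is not satisfied (F AND T).
(c) has storefront — not met.
So (2) is not satisfied (F OR F OR F).
Overall = T AND F = false.

No — not exempt.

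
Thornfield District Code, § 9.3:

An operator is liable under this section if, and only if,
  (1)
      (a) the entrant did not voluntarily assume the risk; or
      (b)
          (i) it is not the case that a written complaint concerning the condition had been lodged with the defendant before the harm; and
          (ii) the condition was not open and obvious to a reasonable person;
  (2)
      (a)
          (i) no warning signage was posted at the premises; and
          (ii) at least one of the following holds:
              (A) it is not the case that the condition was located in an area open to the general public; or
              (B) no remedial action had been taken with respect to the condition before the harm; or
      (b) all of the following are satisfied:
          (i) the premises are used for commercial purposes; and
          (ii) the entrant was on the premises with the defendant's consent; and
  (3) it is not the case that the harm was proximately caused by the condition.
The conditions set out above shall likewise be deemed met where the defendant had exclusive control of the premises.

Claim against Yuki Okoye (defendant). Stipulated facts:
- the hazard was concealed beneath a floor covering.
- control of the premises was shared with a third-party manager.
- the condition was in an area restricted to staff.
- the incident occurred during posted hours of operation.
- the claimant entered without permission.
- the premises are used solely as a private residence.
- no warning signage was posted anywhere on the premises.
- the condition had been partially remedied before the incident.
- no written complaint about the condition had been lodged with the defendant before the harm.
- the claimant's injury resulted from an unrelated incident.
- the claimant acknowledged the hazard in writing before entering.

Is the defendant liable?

Yes — liable.

(a) no assumed risk — not satisfied.
(i) not (complaint lodged) — met.
(ii) not open/obvious — holds.
(b): T AND T → true.
(1): F OR T → true.
(i) no signage posted — satisfied.
(A) not (public area) — holds.
(B) no remedial action — not met.
(ii) = T OR F = true.
(a) = T AND T = true.
(i) commercial use — not satisfied.
(ii) consent to enter — not satisfied.
(b) = F AND F = false.
(2) = T OR F = true.
(3) not (proximate cause) — holds.
So Overall is satisfied (T AND T AND T).
Exception (exclusive control) — not satisfied.
Result: main true OR exception false → true.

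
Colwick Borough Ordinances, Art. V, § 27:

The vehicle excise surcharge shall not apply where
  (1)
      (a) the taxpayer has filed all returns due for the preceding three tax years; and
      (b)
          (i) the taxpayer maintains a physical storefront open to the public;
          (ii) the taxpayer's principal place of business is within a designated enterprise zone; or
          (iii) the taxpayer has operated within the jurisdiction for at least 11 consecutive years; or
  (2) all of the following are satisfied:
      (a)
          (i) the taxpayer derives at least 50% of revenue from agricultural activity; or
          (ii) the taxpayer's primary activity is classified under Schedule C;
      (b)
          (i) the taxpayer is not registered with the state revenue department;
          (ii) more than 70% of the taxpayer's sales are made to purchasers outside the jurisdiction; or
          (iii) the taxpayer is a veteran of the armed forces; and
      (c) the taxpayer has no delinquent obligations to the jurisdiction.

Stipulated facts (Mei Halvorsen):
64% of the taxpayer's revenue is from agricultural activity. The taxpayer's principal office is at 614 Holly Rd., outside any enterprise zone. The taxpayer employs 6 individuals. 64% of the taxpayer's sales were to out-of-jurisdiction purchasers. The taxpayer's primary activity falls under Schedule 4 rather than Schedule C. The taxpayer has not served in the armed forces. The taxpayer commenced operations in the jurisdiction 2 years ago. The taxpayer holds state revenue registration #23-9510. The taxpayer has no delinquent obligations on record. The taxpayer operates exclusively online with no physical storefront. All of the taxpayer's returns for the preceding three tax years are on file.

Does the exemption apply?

No — not exempt.

(a) returns current — satisfied.
(i) has storefront — fails.
(ii) in enterprise zone — fails.
(iii) ≥ 11 yrs in jurisdiction — not met.
So (b) is not satisfied (F OR F OR F).
So (1) is not satisfied (T AND F).
(i) ≥50% agricultural — satisfied.
(ii) Schedule C activity — not satisfied.
So (a) is satisfied (T OR F).
(i) not (state-registered) — fails.
(ii) >70% out-of-jur. sales — not satisfied.
(iii) veteran — not satisfied.
(b) = F OR F OR F = false.
(c) no delinquency — satisfied.
(2) = T AND F AND T = false.
Overall: F OR F → false.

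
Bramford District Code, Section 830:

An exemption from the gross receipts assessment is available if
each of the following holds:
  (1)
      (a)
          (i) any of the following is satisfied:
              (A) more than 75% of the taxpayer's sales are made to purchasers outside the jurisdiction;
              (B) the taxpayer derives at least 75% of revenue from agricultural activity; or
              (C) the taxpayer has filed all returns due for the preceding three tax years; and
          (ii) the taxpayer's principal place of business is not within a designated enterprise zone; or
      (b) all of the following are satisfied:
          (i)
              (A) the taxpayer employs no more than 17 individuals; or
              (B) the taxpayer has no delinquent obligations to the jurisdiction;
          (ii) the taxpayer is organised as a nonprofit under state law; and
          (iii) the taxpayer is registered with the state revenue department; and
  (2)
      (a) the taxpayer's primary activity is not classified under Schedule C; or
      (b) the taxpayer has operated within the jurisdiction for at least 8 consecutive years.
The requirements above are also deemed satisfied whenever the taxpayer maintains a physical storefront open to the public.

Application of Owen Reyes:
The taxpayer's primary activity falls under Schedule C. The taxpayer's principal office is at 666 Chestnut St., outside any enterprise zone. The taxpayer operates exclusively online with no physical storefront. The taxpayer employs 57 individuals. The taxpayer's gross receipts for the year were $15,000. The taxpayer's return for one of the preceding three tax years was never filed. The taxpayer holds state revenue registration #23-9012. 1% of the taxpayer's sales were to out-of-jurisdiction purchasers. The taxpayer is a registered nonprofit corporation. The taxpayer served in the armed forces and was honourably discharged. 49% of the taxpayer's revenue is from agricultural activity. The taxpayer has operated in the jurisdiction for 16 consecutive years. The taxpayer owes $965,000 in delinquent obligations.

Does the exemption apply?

No — not exempt.

(A) >75% out-of-jur. sales — not met.
(B) ≥75% agricultural — not met.
(C) returns current — not met.
(i): F OR F OR F → false.
(ii) not (in enterprise zone) — holds.
(a) = F AND T = false.
(A) ≤ 17 employees — not met.
(B) no delinquency — not satisfied.
(i): F OR F → false.
(ii) nonprofit — met.
(iii) state-registered — satisfied.
So (b) is not satisfied (F AND T AND T).
So (1) is not satisfied (F OR F).
(a) not (Schedule C activity) — fails.
(b) ≥ 8 yrs in jurisdiction — satisfied.
So (2) is satisfied (F OR T).
So Overall is not satisfied (F AND T).
Exception (has storefront) — not satisfied.
Result: main false OR exception false → false.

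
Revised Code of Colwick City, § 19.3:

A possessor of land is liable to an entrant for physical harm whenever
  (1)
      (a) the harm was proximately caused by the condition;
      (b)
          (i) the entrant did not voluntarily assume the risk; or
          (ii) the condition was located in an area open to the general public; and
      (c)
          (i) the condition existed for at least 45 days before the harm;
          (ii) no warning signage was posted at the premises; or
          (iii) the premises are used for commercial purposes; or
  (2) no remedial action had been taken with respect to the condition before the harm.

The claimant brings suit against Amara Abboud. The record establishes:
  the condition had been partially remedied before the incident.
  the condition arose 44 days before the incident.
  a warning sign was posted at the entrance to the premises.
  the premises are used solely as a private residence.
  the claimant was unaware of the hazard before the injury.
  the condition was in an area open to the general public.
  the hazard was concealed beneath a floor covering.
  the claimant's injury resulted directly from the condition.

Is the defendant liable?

(a) proximate cause — satisfied.
(i) no assumed risk — met.
(ii) public area — satisfied.
(b): T OR T → true.
(i) condition ≥45 days old — not met.
(ii) no signage posted — not satisfied.
(iii) commercial use — fails.
So (c) is not satisfied (F OR F OR F).
So (1) is not satisfied (T AND T AND F).
(2) no remedial action — not satisfied.
Overall = F OR F = false.

No — not liable.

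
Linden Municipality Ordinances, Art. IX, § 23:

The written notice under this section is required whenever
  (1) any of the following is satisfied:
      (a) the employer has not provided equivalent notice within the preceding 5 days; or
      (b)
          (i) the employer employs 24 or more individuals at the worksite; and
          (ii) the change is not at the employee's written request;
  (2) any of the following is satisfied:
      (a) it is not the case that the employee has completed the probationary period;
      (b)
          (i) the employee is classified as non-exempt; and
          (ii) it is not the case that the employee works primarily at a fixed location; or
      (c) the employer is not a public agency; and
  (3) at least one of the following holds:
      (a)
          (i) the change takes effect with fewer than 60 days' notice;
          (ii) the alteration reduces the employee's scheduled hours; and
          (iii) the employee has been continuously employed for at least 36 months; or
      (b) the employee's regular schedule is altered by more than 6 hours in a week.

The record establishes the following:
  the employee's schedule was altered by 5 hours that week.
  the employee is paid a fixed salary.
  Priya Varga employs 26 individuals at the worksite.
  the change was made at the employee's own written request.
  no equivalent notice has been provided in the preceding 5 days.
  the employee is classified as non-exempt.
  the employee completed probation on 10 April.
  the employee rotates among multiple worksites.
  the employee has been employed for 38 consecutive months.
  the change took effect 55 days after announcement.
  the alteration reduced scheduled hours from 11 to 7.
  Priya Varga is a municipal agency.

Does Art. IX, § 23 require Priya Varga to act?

(a) no recent notice — holds.
(i) ≥ 24 at site — satisfied.
(ii) not employee-requested — not satisfied.
So (b) is not satisfied (T AND F).
(1) = T OR F = true.
(a) not (past probation) — fails.
(i) non-exempt — holds.
(ii) not (fixed location) — met.
(b): T AND T → true.
(c) not (public agency) — not met.
(2) = F OR T OR F = true.
(i) < 60 days' notice — holds.
(ii) hours reduced — satisfied.
(iii) tenure ≥ 36 mo. — satisfied.
(a) = T AND T AND T = true.
(b) schedule shift > 6h — not met.
(3): T OR F → true.
Overall = T AND T AND T = true.

Yes — required.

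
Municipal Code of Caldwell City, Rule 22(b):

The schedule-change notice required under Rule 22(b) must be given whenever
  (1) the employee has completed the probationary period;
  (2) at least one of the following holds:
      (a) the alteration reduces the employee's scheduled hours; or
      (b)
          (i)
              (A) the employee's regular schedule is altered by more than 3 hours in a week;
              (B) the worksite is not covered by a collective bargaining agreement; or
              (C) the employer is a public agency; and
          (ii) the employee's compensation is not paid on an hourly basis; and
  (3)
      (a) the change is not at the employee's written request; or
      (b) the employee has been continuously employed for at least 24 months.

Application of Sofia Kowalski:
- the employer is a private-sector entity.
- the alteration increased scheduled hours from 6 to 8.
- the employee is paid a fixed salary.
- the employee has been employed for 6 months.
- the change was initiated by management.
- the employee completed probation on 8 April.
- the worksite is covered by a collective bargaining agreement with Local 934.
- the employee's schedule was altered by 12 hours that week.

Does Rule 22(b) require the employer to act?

Yes — required.

(1) past probation — met.
(a) hours reduced — fails.
(A) schedule shift > 3h — holds.
(B) no CBA — not met.
(C) public agency — not satisfied.
(i) = T OR F OR F = true.
(ii) not (hourly-paid) — met.
(b) = T AND T = true.
(2) = F OR T = true.
(a) not employee-requested — satisfied.
(b) tenure ≥ 24 mo. — not met.
(3) = T OR F = true.
Overall = T AND T AND T = true.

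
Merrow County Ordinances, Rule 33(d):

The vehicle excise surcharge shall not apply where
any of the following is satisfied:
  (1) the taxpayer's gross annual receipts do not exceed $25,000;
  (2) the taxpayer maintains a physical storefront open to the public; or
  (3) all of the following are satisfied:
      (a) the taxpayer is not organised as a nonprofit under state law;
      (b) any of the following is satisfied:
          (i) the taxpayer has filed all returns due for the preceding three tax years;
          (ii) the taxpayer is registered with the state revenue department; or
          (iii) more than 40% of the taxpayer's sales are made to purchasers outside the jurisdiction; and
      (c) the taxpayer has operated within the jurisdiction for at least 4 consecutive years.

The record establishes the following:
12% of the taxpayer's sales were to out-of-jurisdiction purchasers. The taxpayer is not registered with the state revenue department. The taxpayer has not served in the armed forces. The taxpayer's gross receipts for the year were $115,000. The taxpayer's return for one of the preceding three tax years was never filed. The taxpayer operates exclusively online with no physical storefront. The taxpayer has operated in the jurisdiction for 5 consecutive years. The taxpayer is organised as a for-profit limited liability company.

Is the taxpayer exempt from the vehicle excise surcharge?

(1) receipts ≤ $25,000 — not satisfied.
(2) has storefront — fails.
(a) not (nonprofit) — satisfied.
(i) returns current — not satisfied.
(ii) state-registered — not met.
(iii) >40% out-of-jur. sales — not satisfied.
(b): F OR F OR F → false.
(c) ≥ 4 yrs in jurisdiction — met.
(3): T AND F AND T → false.
Overall = F OR F OR F = false.

No — not exempt.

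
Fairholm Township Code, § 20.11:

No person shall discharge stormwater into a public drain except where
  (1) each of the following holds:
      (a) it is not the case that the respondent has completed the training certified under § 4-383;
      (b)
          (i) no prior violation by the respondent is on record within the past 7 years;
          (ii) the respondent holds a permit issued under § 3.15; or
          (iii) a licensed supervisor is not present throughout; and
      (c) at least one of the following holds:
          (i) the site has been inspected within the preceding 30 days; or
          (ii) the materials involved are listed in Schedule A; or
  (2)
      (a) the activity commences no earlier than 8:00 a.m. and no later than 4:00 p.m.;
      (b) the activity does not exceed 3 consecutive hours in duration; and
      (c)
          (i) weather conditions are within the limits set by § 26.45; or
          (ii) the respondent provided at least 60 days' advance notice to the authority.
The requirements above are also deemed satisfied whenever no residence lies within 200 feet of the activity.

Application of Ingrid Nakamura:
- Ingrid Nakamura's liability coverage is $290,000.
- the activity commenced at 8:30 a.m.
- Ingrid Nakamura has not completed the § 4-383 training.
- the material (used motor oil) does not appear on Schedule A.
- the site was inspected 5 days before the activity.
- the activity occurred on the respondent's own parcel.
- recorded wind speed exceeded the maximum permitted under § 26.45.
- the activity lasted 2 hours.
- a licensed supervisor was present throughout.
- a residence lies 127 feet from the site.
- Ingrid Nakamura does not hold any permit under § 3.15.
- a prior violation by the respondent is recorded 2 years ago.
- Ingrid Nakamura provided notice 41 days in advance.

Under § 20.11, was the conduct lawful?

(a) not (training certified) — holds.
(i) no prior violation — not satisfied.
(ii) holds permit — not met.
(iii) not (supervisor present) — not satisfied.
(b) = F OR F OR F = false.
(i) site inspected — met.
(ii) Schedule A material — not met.
(c): T OR F → true.
(1) = T AND F AND T = false.
(a) start within hours — satisfied.
(b) ≤ 3 hrs duration — holds.
(i) weather ok — fails.
(ii) ≥60 days' notice — not met.
(c): F OR F → false.
So (2) is not satisfied (T AND T AND F).
Overall = F OR F = false.
Exception (no residence in 200 ft) — not satisfied.
Result: main false OR exception false → false.

No — unlawful.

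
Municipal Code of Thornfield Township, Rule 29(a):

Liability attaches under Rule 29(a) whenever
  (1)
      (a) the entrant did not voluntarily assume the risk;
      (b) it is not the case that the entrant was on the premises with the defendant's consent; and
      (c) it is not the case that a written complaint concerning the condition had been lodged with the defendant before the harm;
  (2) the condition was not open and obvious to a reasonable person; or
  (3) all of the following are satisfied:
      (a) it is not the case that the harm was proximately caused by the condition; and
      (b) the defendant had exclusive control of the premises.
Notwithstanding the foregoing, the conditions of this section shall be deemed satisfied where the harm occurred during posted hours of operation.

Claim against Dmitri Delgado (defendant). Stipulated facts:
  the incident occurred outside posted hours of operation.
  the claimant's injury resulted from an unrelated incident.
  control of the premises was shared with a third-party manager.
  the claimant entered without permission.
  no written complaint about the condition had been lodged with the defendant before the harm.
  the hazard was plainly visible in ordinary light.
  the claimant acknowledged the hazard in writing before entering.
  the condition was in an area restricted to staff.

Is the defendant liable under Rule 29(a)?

(a) no assumed risk — not met.
(b) not (consent to enter) — satisfied.
(c) not (complaint lodged) — met.
So (1) is not satisfied (F AND T AND T).
(2) not open/obvious — not met.
(a) not (proximate cause) — holds.
(b) exclusive control — not met.
(3) = T AND F = false.
So Overall is not satisfied (F OR F OR F).
Exception (during posted hours) — not satisfied.
Result: main false OR exception false → false.

No — not liable.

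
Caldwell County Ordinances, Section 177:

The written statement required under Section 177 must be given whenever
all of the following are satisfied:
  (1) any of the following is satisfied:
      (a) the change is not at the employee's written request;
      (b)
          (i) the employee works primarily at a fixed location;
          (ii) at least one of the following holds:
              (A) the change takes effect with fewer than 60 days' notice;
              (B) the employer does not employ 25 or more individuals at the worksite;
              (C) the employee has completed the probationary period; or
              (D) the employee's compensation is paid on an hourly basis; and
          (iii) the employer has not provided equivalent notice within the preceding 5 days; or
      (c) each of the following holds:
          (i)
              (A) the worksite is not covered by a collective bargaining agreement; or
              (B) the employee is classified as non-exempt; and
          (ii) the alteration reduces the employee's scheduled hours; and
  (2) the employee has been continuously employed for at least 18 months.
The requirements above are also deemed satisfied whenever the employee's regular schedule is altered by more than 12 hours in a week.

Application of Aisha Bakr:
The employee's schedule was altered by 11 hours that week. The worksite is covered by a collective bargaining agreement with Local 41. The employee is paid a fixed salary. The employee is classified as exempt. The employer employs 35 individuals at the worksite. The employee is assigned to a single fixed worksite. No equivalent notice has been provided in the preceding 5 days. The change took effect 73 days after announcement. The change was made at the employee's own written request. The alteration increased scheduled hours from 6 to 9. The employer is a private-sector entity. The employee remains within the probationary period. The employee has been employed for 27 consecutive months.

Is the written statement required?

No — not required.

(a) not employee-requested — not satisfied.
(i) fixed location — satisfied.
(A) < 60 days' notice — not satisfied.
(B) not (≥ 25 at site) — fails.
(C) past probation — not met.
(D) hourly-paid — fails.
(ii) = F OR F OR F OR F = false.
(iii) no recent notice — holds.
So (b) is not satisfied (T AND F AND T).
(A) no CBA — not satisfied.
(B) non-exempt — not satisfied.
So (i) is not satisfied (F OR F).
(ii) hours reduced — not satisfied.
So (c) is not satisfied (F AND F).
(1) = F OR F OR F = false.
(2) tenure ≥ 18 mo. — satisfied.
Overall: F AND T → false.
Exception (schedule shift > 12h) — not satisfied.
Result: main false OR exception false → false.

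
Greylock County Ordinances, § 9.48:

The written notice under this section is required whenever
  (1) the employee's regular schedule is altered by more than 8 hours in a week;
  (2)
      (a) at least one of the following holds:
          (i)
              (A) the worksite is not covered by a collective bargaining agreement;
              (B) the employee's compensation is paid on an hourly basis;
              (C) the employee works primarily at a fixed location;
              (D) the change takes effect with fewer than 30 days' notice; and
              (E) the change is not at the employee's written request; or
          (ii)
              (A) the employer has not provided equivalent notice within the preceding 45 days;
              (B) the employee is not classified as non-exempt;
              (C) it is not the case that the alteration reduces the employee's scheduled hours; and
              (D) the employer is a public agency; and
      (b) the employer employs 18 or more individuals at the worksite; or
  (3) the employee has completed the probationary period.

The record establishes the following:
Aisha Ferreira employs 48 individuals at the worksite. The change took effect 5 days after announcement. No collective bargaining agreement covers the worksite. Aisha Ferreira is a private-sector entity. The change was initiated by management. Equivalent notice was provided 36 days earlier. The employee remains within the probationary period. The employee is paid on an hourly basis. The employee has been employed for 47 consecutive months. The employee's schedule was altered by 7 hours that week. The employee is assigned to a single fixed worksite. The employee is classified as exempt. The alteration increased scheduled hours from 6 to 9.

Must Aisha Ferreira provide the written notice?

Yes — required.

(1) schedule shift > 8h — fails.
(A) no CBA — holds.
(B) hourly-paid — met.
(C) fixed location — met.
(D) < 30 days' notice — satisfied.
(E) not employee-requested — holds.
(i): T AND T AND T AND T AND T → true.
(A) no recent notice — fails.
(B) not (non-exempt) — met.
(C) not (hours reduced) — holds.
(D) public agency — fails.
So (ii) is not satisfied (F AND T AND T AND F).
So (a) is satisfied (T OR F).
(b) ≥ 18 at site — satisfied.
So (2) is satisfied (T AND T).
(3) past probation — not met.
Overall = F OR T OR F = true.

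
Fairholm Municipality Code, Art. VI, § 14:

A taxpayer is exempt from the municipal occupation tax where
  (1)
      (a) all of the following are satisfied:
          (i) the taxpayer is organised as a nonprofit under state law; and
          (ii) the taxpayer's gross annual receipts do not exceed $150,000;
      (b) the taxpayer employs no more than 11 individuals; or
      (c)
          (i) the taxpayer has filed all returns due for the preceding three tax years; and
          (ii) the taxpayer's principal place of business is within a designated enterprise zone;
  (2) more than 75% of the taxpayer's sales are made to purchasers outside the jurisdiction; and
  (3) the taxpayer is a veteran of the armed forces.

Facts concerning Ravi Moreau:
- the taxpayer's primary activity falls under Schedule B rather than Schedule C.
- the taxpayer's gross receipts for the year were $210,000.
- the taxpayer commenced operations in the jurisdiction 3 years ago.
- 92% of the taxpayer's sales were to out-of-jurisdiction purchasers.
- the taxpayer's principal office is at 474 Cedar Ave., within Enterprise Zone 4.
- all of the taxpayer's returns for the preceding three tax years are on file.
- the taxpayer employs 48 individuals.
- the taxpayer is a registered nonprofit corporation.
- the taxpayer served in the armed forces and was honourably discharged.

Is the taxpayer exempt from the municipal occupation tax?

(i) nonprofit — holds.
(ii) receipts ≤ $150,000 — not met.
So (a) is not satisfied (T AND F).
(b) ≤ 11 employees — not satisfied.
(i) returns current — met.
(ii) in enterprise zone — holds.
So (c) is satisfied (T AND T).
(1): F OR F OR T → true.
(2) >75% out-of-jur. sales — met.
(3) veteran — met.
Overall = T AND T AND T = true.

Yes — exempt.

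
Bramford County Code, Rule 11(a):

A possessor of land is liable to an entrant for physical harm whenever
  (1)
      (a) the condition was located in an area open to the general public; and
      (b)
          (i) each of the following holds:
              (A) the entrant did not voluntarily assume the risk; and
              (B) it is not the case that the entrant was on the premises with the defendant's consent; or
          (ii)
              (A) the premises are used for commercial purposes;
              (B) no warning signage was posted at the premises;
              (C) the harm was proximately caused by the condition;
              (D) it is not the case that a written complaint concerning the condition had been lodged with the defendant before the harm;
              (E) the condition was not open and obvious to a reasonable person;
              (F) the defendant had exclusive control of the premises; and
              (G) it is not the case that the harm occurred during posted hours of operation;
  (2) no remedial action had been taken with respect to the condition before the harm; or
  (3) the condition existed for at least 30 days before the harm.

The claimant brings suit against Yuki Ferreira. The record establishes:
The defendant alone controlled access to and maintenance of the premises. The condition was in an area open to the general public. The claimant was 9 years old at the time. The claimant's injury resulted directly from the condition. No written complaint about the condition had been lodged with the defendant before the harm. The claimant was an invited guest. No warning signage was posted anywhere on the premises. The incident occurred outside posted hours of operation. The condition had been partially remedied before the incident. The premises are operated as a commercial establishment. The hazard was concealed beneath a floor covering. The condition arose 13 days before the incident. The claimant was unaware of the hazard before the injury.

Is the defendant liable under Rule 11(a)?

(a) public area — satisfied.
(A) no assumed risk — holds.
(B) not (consent to enter) — not satisfied.
(i) = T AND F = false.
(A) commercial use — met.
(B) no signage posted — satisfied.
(C) proximate cause — met.
(D) not (complaint lodged) — holds.
(E) not open/obvious — met.
(F) exclusive control — satisfied.
(G) not (during posted hours) — met.
So (ii) is satisfied (T AND T AND T AND T AND T AND T AND T).
(b) = F OR T = true.
(1): T AND T → true.
(2) no remedial action — fails.
(3) condition ≥30 days old — fails.
Overall: T OR F OR F → true.

Yes — liable.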